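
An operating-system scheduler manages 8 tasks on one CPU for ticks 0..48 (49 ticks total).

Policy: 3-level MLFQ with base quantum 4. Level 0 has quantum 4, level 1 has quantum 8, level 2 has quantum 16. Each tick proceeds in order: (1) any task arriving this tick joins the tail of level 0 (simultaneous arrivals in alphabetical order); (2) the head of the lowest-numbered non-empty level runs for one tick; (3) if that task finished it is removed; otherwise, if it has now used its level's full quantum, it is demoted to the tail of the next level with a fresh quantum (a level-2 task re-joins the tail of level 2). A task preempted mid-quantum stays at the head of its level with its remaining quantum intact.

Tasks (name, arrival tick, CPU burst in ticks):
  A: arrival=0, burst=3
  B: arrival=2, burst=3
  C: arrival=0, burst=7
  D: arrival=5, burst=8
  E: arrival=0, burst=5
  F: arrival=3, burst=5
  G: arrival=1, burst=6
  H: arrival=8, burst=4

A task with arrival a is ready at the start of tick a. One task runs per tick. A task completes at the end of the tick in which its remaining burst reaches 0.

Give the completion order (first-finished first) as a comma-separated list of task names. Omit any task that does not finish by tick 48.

t=0: L0/L1/L2 = ACE/-/- → run A
t=1: L0/L1/L2 = ACEG/-/- → run A
t=2: L0/L1/L2 = ACEGB/-/- → run A
t=3: L0/L1/L2 = CEGBF/-/- → run C
t=4: L0/L1/L2 = CEGBF/-/- → run C
t=5: L0/L1/L2 = CEGBFD/-/- → run C
t=6: L0/L1/L2 = CEGBFD/-/- → run C
t=7: L0/L1/L2 = EGBFD/C/- → run E
t=8: L0/L1/L2 = EGBFDH/C/- → run E
t=9: L0/L1/L2 = EGBFDH/C/- → run E
t=10: L0/L1/L2 = EGBFDH/C/- → run E
t=11: L0/L1/L2 = GBFDH/CE/- → run G
t=12: L0/L1/L2 = GBFDH/CE/- → run G
t=13: L0/L1/L2 = GBFDH/CE/- → run G
t=14: L0/L1/L2 = GBFDH/CE/- → run G
t=15: L0/L1/L2 = BFDH/CEG/- → run B
t=16: L0/L1/L2 = BFDH/CEG/- → run B
t=17: L0/L1/L2 = BFDH/CEG/- → run B
t=18: L0/L1/L2 = FDH/CEG/- → run F
t=19: L0/L1/L2 = FDH/CEG/- → run F
t=20: L0/L1/L2 = FDH/CEG/- → run F
t=21: L0/L1/L2 = FDH/CEG/- → run F
t=22: L0/L1/L2 = DH/CEGF/- → run D
t=23: L0/L1/L2 = DH/CEGF/- → run D
t=24: L0/L1/L2 = DH/CEGF/- → run D
t=25: L0/L1/L2 = DH/CEGF/- → run D
t=26: L0/L1/L2 = H/CEGFD/- → run H
t=27: L0/L1/L2 = H/CEGFD/- → run H
t=28: L0/L1/L2 = H/CEGFD/- → run H
t=29: L0/L1/L2 = H/CEGFD/- → run H
t=30: L0/L1/L2 = -/CEGFD/- → run C
t=31: L0/L1/L2 = -/CEGFD/- → run C
t=32: L0/L1/L2 = -/CEGFD/- → run C
t=33: L0/L1/L2 = -/EGFD/- → run E
t=34: L0/L1/L2 = -/GFD/- → run G
t=35: L0/L1/L2 = -/GFD/- → run G
t=36: L0/L1/L2 = -/FD/- → run F
t=37: L0/L1/L2 = -/D/- → run D
t=38: L0/L1/L2 = -/D/- → run D
t=39: L0/L1/L2 = -/D/- → run D
t=40: L0/L1/L2 = -/D/- → run D
t=41: (idle)
t=42: (idle)
t=43: (idle)
t=44: (idle)
t=45: (idle)
t=46: (idle)
t=47: (idle)
t=48: (idle)

completion order = A, B, H, C, E, G, F, D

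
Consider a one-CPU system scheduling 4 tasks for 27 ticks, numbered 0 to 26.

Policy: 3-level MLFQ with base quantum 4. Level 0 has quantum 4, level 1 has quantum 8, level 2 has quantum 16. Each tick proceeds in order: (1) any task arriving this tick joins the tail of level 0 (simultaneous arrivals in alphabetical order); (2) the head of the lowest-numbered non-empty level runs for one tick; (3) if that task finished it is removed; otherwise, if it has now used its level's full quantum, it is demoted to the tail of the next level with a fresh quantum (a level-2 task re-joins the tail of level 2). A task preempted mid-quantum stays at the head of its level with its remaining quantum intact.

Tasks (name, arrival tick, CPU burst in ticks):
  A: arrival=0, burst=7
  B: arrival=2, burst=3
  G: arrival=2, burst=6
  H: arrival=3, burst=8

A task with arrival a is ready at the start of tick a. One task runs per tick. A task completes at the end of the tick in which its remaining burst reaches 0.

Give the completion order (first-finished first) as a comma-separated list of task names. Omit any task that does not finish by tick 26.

completion order = B, A, G, H

t=0: L0/L1/L2 = A/-/- → run A
t=1: L0/L1/L2 = A/-/- → run A
t=2: L0/L1/L2 = ABG/-/- → run A
t=3: L0/L1/L2 = ABGH/-/- → run A
t=4: L0/L1/L2 = BGH/A/- → run B
t=5: L0/L1/L2 = BGH/A/- → run B
t=6: L0/L1/L2 = BGH/A/- → run B
t=7: L0/L1/L2 = GH/A/- → run G
t=8: L0/L1/L2 = GH/A/- → run G
t=9: L0/L1/L2 = GH/A/- → run G
t=10: L0/L1/L2 = GH/A/- → run G
t=11: L0/L1/L2 = H/AG/- → run H
t=12: L0/L1/L2 = H/AG/- → run H
t=13: L0/L1/L2 = H/AG/- → run H
t=14: L0/L1/L2 = H/AG/- → run H
t=15: L0/L1/L2 = -/AGH/- → run A
t=16: L0/L1/L2 = -/AGH/- → run A
t=17: L0/L1/L2 = -/AGH/- → run A
t=18: L0/L1/L2 = -/GH/- → run G
t=19: L0/L1/L2 = -/GH/- → run G
t=20: L0/L1/L2 = -/H/- → run H
t=21: L0/L1/L2 = -/H/- → run H
t=22: L0/L1/L2 = -/H/- → run H
t=23: L0/L1/L2 = -/H/- → run H
t=24: (idle)
t=25: (idle)
t=26: (idle)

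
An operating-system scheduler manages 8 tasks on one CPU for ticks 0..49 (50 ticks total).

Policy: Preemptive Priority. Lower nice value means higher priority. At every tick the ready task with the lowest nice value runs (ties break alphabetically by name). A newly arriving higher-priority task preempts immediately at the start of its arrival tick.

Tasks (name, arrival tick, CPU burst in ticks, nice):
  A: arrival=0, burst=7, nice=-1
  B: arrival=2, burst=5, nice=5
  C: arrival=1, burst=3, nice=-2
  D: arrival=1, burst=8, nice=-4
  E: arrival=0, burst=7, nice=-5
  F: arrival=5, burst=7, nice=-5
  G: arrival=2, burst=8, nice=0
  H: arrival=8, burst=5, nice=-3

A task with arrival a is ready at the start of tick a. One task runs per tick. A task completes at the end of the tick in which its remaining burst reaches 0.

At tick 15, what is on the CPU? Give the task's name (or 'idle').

t=0: ready={A,E} → run E
t=1: ready={A,C,D,E} → run E
t=2: ready={A,B,C,D,E,G} → run E
t=3: ready={A,B,C,D,E,G} → run E
t=4: ready={A,B,C,D,E,G} → run E
t=5: ready={A,B,C,D,E,F,G} → run E
t=6: ready={A,B,C,D,E,F,G} → run E
t=7: ready={A,B,C,D,F,G} → run F
t=8: ready={A,B,C,D,F,G,H} → run F
t=9: ready={A,B,C,D,F,G,H} → run F
t=10: ready={A,B,C,D,F,G,H} → run F
t=11: ready={A,B,C,D,F,G,H} → run F
t=12: ready={A,B,C,D,F,G,H} → run F
t=13: ready={A,B,C,D,F,G,H} → run F
t=14: ready={A,B,C,D,G,H} → run D
t=15: ready={A,B,C,D,G,H} → run D
t=16: ready={A,B,C,D,G,H} → run D
t=17: ready={A,B,C,D,G,H} → run D
t=18: ready={A,B,C,D,G,H} → run D
t=19: ready={A,B,C,D,G,H} → run D
t=20: ready={A,B,C,D,G,H} → run D
t=21: ready={A,B,C,D,G,H} → run D
t=22: ready={A,B,C,G,H} → run H
t=23: ready={A,B,C,G,H} → run H
t=24: ready={A,B,C,G,H} → run H
t=25: ready={A,B,C,G,H} → run H
t=26: ready={A,B,C,G,H} → run H
t=27: ready={A,B,C,G} → run C
t=28: ready={A,B,C,G} → run C
t=29: ready={A,B,C,G} → run C
t=30: ready={A,B,G} → run A
t=31: ready={A,B,G} → run A
t=32: ready={A,B,G} → run A
t=33: ready={A,B,G} → run A
t=34: ready={A,B,G} → run A
t=35: ready={A,B,G} → run A
t=36: ready={A,B,G} → run A
t=37: ready={B,G} → run G
t=38: ready={B,G} → run G
t=39: ready={B,G} → run G
t=40: ready={B,G} → run G
t=41: ready={B,G} → run G
t=42: ready={B,G} → run G
t=43: ready={B,G} → run G
t=44: ready={B,G} → run G
t=45: ready={B} → run B
t=46: ready={B} → run B
t=47: ready={B} → run B
t=48: ready={B} → run B
t=49: ready={B} → run B

running at tick 15 = D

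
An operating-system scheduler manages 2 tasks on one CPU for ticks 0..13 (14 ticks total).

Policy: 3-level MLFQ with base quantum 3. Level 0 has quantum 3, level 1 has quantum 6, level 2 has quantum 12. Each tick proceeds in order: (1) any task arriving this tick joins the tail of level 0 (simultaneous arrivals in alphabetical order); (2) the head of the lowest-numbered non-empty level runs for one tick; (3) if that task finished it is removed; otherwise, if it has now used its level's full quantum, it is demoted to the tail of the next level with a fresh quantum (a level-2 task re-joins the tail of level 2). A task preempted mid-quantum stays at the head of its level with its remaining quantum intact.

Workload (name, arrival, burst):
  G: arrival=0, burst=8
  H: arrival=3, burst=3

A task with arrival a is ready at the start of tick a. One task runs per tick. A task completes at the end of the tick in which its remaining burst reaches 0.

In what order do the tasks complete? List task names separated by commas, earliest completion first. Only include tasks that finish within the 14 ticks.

t=0: L0/L1/L2 = G/-/- → run G
t=1: L0/L1/L2 = G/-/- → run G
t=2: L0/L1/L2 = G/-/- → run G
t=3: L0/L1/L2 = H/G/- → run H
t=4: L0/L1/L2 = H/G/- → run H
t=5: L0/L1/L2 = H/G/- → run H
t=6: L0/L1/L2 = -/G/- → run G
t=7: L0/L1/L2 = -/G/- → run G
t=8: L0/L1/L2 = -/G/- → run G
t=9: L0/L1/L2 = -/G/- → run G
t=10: L0/L1/L2 = -/G/- → run G
t=11: (idle)
t=12: (idle)
t=13: (idle)

completion order = H, G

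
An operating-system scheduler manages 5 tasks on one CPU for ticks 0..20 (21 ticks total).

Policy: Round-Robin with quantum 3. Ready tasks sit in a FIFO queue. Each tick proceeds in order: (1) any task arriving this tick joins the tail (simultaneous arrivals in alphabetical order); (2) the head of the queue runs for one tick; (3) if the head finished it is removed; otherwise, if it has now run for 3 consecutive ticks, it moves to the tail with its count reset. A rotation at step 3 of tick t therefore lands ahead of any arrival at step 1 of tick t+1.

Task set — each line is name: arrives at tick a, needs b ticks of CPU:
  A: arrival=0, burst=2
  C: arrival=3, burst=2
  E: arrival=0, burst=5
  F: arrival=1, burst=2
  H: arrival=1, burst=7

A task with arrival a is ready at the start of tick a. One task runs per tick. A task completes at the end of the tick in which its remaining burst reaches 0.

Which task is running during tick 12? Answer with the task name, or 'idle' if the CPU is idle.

t=0: queue=[A,E] q_used=0 → run A
t=1: queue=[A,E,F,H] q_used=1 → run A
t=2: queue=[E,F,H] q_used=0 → run E
t=3: queue=[E,F,H,C] q_used=1 → run E
t=4: queue=[E,F,H,C] q_used=2 → run E
t=5: queue=[F,H,C,E] q_used=0 → run F
t=6: queue=[F,H,C,E] q_used=1 → run F
t=7: queue=[H,C,E] q_used=0 → run H
t=8: queue=[H,C,E] q_used=1 → run H
t=9: queue=[H,C,E] q_used=2 → run H
t=10: queue=[C,E,H] q_used=0 → run C
t=11: queue=[C,E,H] q_used=1 → run C
t=12: queue=[E,H] q_used=0 → run E
t=13: queue=[E,H] q_used=1 → run E
t=14: queue=[H] q_used=0 → run H
t=15: queue=[H] q_used=1 → run H
t=16: queue=[H] q_used=2 → run H
t=17: queue=[H] q_used=0 → run H
t=18: (idle)
t=19: (idle)
t=20: (idle)

running at tick 12 = E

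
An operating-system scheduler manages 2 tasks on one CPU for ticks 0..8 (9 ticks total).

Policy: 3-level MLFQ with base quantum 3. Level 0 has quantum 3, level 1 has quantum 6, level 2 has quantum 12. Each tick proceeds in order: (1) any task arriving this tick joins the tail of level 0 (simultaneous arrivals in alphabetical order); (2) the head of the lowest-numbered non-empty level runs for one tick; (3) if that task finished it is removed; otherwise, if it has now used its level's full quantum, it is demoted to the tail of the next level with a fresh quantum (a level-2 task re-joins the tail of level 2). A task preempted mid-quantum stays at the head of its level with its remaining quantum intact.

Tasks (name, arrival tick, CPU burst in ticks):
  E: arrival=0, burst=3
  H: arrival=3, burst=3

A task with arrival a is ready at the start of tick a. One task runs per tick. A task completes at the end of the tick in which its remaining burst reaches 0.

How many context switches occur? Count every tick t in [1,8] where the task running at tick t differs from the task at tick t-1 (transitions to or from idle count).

t=0: L0/L1/L2 = E/-/- → run E
t=1: L0/L1/L2 = E/-/- → run E
t=2: L0/L1/L2 = E/-/- → run E
t=3: L0/L1/L2 = H/-/- → run H
t=4: L0/L1/L2 = H/-/- → run H
t=5: L0/L1/L2 = H/-/- → run H
t=6: (idle)
t=7: (idle)
t=8: (idle)

context switches = 2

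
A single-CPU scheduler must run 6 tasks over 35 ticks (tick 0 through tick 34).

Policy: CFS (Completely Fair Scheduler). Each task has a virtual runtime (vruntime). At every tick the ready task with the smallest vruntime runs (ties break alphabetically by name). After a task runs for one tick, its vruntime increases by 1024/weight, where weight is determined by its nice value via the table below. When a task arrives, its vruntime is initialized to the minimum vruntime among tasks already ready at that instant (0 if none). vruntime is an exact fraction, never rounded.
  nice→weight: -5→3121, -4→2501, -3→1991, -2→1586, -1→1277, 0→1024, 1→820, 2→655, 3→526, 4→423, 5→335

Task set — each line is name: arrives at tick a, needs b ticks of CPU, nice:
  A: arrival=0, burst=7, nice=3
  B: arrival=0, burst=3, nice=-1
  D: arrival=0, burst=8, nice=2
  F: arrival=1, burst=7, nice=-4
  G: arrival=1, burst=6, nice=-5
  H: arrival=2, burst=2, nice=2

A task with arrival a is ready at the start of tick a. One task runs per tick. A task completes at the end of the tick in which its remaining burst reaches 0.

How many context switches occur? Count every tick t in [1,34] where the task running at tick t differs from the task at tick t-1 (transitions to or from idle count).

context switches = 31

t=0: vr[A=0 B=0 D=0] → run A
t=1: vr[A=512/263 B=0 D=0 F=0 G=0] → run B
t=2: vr[A=512/263 B=1024/1277 D=0 F=0 G=0 H=0] → run D
t=3: vr[A=512/263 B=1024/1277 D=1024/655 F=0 G=0 H=0] → run F
t=4: vr[A=512/263 B=1024/1277 D=1024/655 F=1024/2501 G=0 H=0] → run G
t=5: vr[A=512/263 B=1024/1277 D=1024/655 F=1024/2501 G=1024/3121 H=0] → run H
t=6: vr[A=512/263 B=1024/1277 D=1024/655 F=1024/2501 G=1024/3121 H=1024/655] → run G
t=7: vr[A=512/263 B=1024/1277 D=1024/655 F=1024/2501 G=2048/3121 H=1024/655] → run F
t=8: vr[A=512/263 B=1024/1277 D=1024/655 F=2048/2501 G=2048/3121 H=1024/655] → run G
t=9: vr[A=512/263 B=1024/1277 D=1024/655 F=2048/2501 G=3072/3121 H=1024/655] → run B
t=10: vr[A=512/263 B=2048/1277 D=1024/655 F=2048/2501 G=3072/3121 H=1024/655] → run F
t=11: vr[A=512/263 B=2048/1277 D=1024/655 F=3072/2501 G=3072/3121 H=1024/655] → run G
t=12: vr[A=512/263 B=2048/1277 D=1024/655 F=3072/2501 G=4096/3121 H=1024/655] → run F
t=13: vr[A=512/263 B=2048/1277 D=1024/655 F=4096/2501 G=4096/3121 H=1024/655] → run G
t=14: vr[A=512/263 B=2048/1277 D=1024/655 F=4096/2501 G=5120/3121 H=1024/655] → run D
t=15: vr[A=512/263 B=2048/1277 D=2048/655 F=4096/2501 G=5120/3121 H=1024/655] → run H
t=16: vr[A=512/263 B=2048/1277 D=2048/655 F=4096/2501 G=5120/3121] → run B
t=17: vr[A=512/263 D=2048/655 F=4096/2501 G=5120/3121] → run F
t=18: vr[A=512/263 D=2048/655 F=5120/2501 G=5120/3121] → run G
t=19: vr[A=512/263 D=2048/655 F=5120/2501] → run A
t=20: vr[A=1024/263 D=2048/655 F=5120/2501] → run F
t=21: vr[A=1024/263 D=2048/655 F=6144/2501] → run F
t=22: vr[A=1024/263 D=2048/655] → run D
t=23: vr[A=1024/263 D=3072/655] → run A
t=24: vr[A=1536/263 D=3072/655] → run D
t=25: vr[A=1536/263 D=4096/655] → run A
t=26: vr[A=2048/263 D=4096/655] → run D
t=27: vr[A=2048/263 D=1024/131] → run A
t=28: vr[A=2560/263 D=1024/131] → run D
t=29: vr[A=2560/263 D=6144/655] → run D
t=30: vr[A=2560/263 D=7168/655] → run A
t=31: vr[A=3072/263 D=7168/655] → run D
t=32: vr[A=3072/263] → run A
t=33: (idle)
t=34: (idle)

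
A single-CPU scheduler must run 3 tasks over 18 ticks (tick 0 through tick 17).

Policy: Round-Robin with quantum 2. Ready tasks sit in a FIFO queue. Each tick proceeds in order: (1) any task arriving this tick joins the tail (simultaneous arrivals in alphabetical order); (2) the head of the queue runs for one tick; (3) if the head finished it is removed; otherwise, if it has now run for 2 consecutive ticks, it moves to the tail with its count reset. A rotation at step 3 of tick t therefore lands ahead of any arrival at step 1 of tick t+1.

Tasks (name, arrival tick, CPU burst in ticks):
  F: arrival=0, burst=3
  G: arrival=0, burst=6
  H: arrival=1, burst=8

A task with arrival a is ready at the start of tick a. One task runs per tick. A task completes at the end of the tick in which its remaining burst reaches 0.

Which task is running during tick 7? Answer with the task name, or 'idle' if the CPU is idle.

t=0: queue=[F,G] q_used=0 → run F
t=1: queue=[F,G,H] q_used=1 → run F
t=2: queue=[G,H,F] q_used=0 → run G
t=3: queue=[G,H,F] q_used=1 → run G
t=4: queue=[H,F,G] q_used=0 → run H
t=5: queue=[H,F,G] q_used=1 → run H
t=6: queue=[F,G,H] q_used=0 → run F
t=7: queue=[G,H] q_used=0 → run G
t=8: queue=[G,H] q_used=1 → run G
t=9: queue=[H,G] q_used=0 → run H
t=10: queue=[H,G] q_used=1 → run H
t=11: queue=[G,H] q_used=0 → run G
t=12: queue=[G,H] q_used=1 → run G
t=13: queue=[H] q_used=0 → run H
t=14: queue=[H] q_used=1 → run H
t=15: queue=[H] q_used=0 → run H
t=16: queue=[H] q_used=1 → run H
t=17: (idle)

running at tick 7 = G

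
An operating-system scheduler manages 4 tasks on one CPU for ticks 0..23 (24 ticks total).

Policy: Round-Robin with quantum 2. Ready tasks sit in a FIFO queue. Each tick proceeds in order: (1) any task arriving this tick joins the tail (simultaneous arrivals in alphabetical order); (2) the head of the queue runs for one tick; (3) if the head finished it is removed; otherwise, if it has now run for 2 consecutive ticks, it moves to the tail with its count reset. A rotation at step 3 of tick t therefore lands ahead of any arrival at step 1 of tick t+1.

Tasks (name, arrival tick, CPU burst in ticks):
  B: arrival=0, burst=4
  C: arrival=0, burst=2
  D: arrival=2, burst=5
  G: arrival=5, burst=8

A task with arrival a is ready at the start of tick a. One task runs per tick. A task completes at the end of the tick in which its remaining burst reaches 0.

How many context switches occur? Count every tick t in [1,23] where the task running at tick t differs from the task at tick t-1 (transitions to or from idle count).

t=0: queue=[B,C] q_used=0 → run B
t=1: queue=[B,C] q_used=1 → run B
t=2: queue=[C,B,D] q_used=0 → run C
t=3: queue=[C,B,D] q_used=1 → run C
t=4: queue=[B,D] q_used=0 → run B
t=5: queue=[B,D,G] q_used=1 → run B
t=6: queue=[D,G] q_used=0 → run D
t=7: queue=[D,G] q_used=1 → run D
t=8: queue=[G,D] q_used=0 → run G
t=9: queue=[G,D] q_used=1 → run G
t=10: queue=[D,G] q_used=0 → run D
t=11: queue=[D,G] q_used=1 → run D
t=12: queue=[G,D] q_used=0 → run G
t=13: queue=[G,D] q_used=1 → run G
t=14: queue=[D,G] q_used=0 → run D
t=15: queue=[G] q_used=0 → run G
t=16: queue=[G] q_used=1 → run G
t=17: queue=[G] q_used=0 → run G
t=18: queue=[G] q_used=1 → run G
t=19: (idle)
t=20: (idle)
t=21: (idle)
t=22: (idle)
t=23: (idle)

context switches = 9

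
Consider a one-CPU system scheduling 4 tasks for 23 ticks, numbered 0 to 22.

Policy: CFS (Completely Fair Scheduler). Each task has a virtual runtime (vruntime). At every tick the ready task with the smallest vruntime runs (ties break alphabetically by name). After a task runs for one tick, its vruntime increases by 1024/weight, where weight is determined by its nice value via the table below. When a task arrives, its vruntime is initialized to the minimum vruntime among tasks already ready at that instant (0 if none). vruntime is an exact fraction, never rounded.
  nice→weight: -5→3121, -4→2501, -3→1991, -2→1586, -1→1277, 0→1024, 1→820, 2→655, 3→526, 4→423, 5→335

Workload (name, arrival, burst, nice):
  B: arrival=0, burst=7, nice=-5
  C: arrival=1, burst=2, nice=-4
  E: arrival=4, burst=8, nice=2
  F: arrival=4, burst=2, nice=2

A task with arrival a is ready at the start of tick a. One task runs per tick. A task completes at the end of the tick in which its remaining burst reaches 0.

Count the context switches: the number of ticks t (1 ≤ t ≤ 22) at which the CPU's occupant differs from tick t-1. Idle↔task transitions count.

context switches = 10

t=0: vr[B=0] → run B
t=1: vr[B=1024/3121 C=1024/3121] → run B
t=2: vr[B=2048/3121 C=1024/3121] → run C
t=3: vr[B=2048/3121 C=5756928/7805621] → run B
t=4: vr[B=3072/3121 C=5756928/7805621 E=5756928/7805621 F=5756928/7805621] → run C
t=5: vr[B=3072/3121 E=5756928/7805621 F=5756928/7805621] → run E
t=6: vr[B=3072/3121 E=11763743744/5112681755 F=5756928/7805621] → run F
t=7: vr[B=3072/3121 E=11763743744/5112681755 F=11763743744/5112681755] → run B
t=8: vr[B=4096/3121 E=11763743744/5112681755 F=11763743744/5112681755] → run B
t=9: vr[B=5120/3121 E=11763743744/5112681755 F=11763743744/5112681755] → run B
t=10: vr[B=6144/3121 E=11763743744/5112681755 F=11763743744/5112681755] → run B
t=11: vr[E=11763743744/5112681755 F=11763743744/5112681755] → run E
t=12: vr[E=19756699648/5112681755 F=11763743744/5112681755] → run F
t=13: vr[E=19756699648/5112681755] → run E
t=14: vr[E=27749655552/5112681755] → run E
t=15: vr[E=35742611456/5112681755] → run E
t=16: vr[E=8747113472/1022536351] → run E
t=17: vr[E=51728523264/5112681755] → run E
t=18: vr[E=59721479168/5112681755] → run E
t=19: (idle)
t=20: (idle)
t=21: (idle)
t=22: (idle)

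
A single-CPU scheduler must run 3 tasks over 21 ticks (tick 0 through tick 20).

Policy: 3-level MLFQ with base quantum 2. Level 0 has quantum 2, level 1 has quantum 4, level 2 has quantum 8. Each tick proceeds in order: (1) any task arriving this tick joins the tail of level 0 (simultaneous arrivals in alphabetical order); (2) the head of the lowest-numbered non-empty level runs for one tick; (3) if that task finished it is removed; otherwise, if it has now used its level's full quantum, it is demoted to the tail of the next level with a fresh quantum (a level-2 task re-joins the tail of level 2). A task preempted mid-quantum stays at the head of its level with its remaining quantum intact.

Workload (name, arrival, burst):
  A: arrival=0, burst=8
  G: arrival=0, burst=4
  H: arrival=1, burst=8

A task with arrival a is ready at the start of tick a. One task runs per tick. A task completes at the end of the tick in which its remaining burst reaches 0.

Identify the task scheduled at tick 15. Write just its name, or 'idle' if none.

t=0: L0/L1/L2 = AG/-/- → run A
t=1: L0/L1/L2 = AGH/-/- → run A
t=2: L0/L1/L2 = GH/A/- → run G
t=3: L0/L1/L2 = GH/A/- → run G
t=4: L0/L1/L2 = H/AG/- → run H
t=5: L0/L1/L2 = H/AG/- → run H
t=6: L0/L1/L2 = -/AGH/- → run A
t=7: L0/L1/L2 = -/AGH/- → run A
t=8: L0/L1/L2 = -/AGH/- → run A
t=9: L0/L1/L2 = -/AGH/- → run A
t=10: L0/L1/L2 = -/GH/A → run G
t=11: L0/L1/L2 = -/GH/A → run G
t=12: L0/L1/L2 = -/H/A → run H
t=13: L0/L1/L2 = -/H/A → run H
t=14: L0/L1/L2 = -/H/A → run H
t=15: L0/L1/L2 = -/H/A → run H
t=16: L0/L1/L2 = -/-/AH → run A
t=17: L0/L1/L2 = -/-/AH → run A
t=18: L0/L1/L2 = -/-/H → run H
t=19: L0/L1/L2 = -/-/H → run H
t=20: (idle)

running at tick 15 = H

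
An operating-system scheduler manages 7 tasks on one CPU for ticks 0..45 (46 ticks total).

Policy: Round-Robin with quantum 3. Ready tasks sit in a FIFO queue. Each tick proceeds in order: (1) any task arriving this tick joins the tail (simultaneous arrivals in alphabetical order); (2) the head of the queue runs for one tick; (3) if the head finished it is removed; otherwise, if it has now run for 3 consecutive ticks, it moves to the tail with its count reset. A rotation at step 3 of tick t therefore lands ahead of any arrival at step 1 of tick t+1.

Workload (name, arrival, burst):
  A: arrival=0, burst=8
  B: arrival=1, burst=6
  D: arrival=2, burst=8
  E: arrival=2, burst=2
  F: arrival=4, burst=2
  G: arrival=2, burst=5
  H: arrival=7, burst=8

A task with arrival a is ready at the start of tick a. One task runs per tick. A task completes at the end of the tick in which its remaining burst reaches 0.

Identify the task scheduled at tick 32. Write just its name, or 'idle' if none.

t=0: queue=[A] q_used=0 → run A
t=1: queue=[A,B] q_used=1 → run A
t=2: queue=[A,B,D,E,G] q_used=2 → run A
t=3: queue=[B,D,E,G,A] q_used=0 → run B
t=4: queue=[B,D,E,G,A,F] q_used=1 → run B
t=5: queue=[B,D,E,G,A,F] q_used=2 → run B
t=6: queue=[D,E,G,A,F,B] q_used=0 → run D
t=7: queue=[D,E,G,A,F,B,H] q_used=1 → run D
t=8: queue=[D,E,G,A,F,B,H] q_used=2 → run D
t=9: queue=[E,G,A,F,B,H,D] q_used=0 → run E
t=10: queue=[E,G,A,F,B,H,D] q_used=1 → run E
t=11: queue=[G,A,F,B,H,D] q_used=0 → run G
t=12: queue=[G,A,F,B,H,D] q_used=1 → run G
t=13: queue=[G,A,F,B,H,D] q_used=2 → run G
t=14: queue=[A,F,B,H,D,G] q_used=0 → run A
t=15: queue=[A,F,B,H,D,G] q_used=1 → run A
t=16: queue=[A,F,B,H,D,G] q_used=2 → run A
t=17: queue=[F,B,H,D,G,A] q_used=0 → run F
t=18: queue=[F,B,H,D,G,A] q_used=1 → run F
t=19: queue=[B,H,D,G,A] q_used=0 → run B
t=20: queue=[B,H,D,G,A] q_used=1 → run B
t=21: queue=[B,H,D,G,A] q_used=2 → run B
t=22: queue=[H,D,G,A] q_used=0 → run H
t=23: queue=[H,D,G,A] q_used=1 → run H
t=24: queue=[H,D,G,A] q_used=2 → run H
t=25: queue=[D,G,A,H] q_used=0 → run D
t=26: queue=[D,G,A,H] q_used=1 → run D
t=27: queue=[D,G,A,H] q_used=2 → run D
t=28: queue=[G,A,H,D] q_used=0 → run G
t=29: queue=[G,A,H,D] q_used=1 → run G
t=30: queue=[A,H,D] q_used=0 → run A
t=31: queue=[A,H,D] q_used=1 → run A
t=32: queue=[H,D] q_used=0 → run H
t=33: queue=[H,D] q_used=1 → run H
t=34: queue=[H,D] q_used=2 → run H
t=35: queue=[D,H] q_used=0 → run D
t=36: queue=[D,H] q_used=1 → run D
t=37: queue=[H] q_used=0 → run H
t=38: queue=[H] q_used=1 → run H
t=39: (idle)
t=40: (idle)
t=41: (idle)
t=42: (idle)
t=43: (idle)
t=44: (idle)
t=45: (idle)

running at tick 32 = H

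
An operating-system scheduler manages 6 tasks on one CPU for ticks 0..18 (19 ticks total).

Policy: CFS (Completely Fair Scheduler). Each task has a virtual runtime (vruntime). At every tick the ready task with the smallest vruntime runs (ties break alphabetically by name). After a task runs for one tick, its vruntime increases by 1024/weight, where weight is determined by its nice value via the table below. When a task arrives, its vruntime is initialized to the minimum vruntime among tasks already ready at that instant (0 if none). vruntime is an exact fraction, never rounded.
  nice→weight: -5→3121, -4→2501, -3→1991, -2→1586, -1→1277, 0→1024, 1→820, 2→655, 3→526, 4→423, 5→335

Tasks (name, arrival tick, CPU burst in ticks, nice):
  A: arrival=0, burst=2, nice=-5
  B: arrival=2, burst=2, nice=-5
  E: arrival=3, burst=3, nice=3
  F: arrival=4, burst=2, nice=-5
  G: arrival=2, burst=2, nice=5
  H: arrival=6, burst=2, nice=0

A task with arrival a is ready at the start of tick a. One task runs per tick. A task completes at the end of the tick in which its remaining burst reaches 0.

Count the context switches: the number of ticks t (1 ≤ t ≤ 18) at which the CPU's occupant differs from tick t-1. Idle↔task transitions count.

context switches = 11

t=0: vr[A=0] → run A
t=1: vr[A=1024/3121] → run A
t=2: vr[B=0 G=0] → run B
t=3: vr[B=1024/3121 E=0 G=0] → run E
t=4: vr[B=1024/3121 E=512/263 F=0 G=0] → run F
t=5: vr[B=1024/3121 E=512/263 F=1024/3121 G=0] → run G
t=6: vr[B=1024/3121 E=512/263 F=1024/3121 G=1024/335 H=1024/3121] → run B
t=7: vr[E=512/263 F=1024/3121 G=1024/335 H=1024/3121] → run F
t=8: vr[E=512/263 G=1024/335 H=1024/3121] → run H
t=9: vr[E=512/263 G=1024/335 H=4145/3121] → run H
t=10: vr[E=512/263 G=1024/335] → run E
t=11: vr[E=1024/263 G=1024/335] → run G
t=12: vr[E=1024/263] → run E
t=13: (idle)
t=14: (idle)
t=15: (idle)
t=16: (idle)
t=17: (idle)
t=18: (idle)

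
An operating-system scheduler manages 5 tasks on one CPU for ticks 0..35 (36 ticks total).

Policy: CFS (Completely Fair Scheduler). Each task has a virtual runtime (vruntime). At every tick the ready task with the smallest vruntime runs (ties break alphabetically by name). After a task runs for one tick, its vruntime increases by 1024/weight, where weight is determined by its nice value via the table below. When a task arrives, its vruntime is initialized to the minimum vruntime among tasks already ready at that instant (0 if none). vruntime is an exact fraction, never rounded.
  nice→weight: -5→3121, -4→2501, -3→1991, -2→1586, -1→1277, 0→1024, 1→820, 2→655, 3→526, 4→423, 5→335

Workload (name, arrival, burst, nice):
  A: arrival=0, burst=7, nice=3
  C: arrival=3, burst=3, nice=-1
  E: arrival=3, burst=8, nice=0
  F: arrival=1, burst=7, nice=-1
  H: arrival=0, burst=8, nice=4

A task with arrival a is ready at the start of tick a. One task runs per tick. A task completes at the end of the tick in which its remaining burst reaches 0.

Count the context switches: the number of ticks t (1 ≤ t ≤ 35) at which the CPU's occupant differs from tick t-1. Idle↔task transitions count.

context switches = 30

t=0: vr[A=0 H=0] → run A
t=1: vr[A=512/263 F=0 H=0] → run F
t=2: vr[A=512/263 F=1024/1277 H=0] → run H
t=3: vr[A=512/263 C=1024/1277 E=1024/1277 F=1024/1277 H=1024/423] → run C
t=4: vr[A=512/263 C=2048/1277 E=1024/1277 F=1024/1277 H=1024/423] → run E
t=5: vr[A=512/263 C=2048/1277 E=2301/1277 F=1024/1277 H=1024/423] → run F
t=6: vr[A=512/263 C=2048/1277 E=2301/1277 F=2048/1277 H=1024/423] → run C
t=7: vr[A=512/263 C=3072/1277 E=2301/1277 F=2048/1277 H=1024/423] → run F
t=8: vr[A=512/263 C=3072/1277 E=2301/1277 F=3072/1277 H=1024/423] → run E
t=9: vr[A=512/263 C=3072/1277 E=3578/1277 F=3072/1277 H=1024/423] → run A
t=10: vr[A=1024/263 C=3072/1277 E=3578/1277 F=3072/1277 H=1024/423] → run C
t=11: vr[A=1024/263 E=3578/1277 F=3072/1277 H=1024/423] → run F
t=12: vr[A=1024/263 E=3578/1277 F=4096/1277 H=1024/423] → run H
t=13: vr[A=1024/263 E=3578/1277 F=4096/1277 H=2048/423] → run E
t=14: vr[A=1024/263 E=4855/1277 F=4096/1277 H=2048/423] → run F
t=15: vr[A=1024/263 E=4855/1277 F=5120/1277 H=2048/423] → run E
t=16: vr[A=1024/263 E=6132/1277 F=5120/1277 H=2048/423] → run A
t=17: vr[A=1536/263 E=6132/1277 F=5120/1277 H=2048/423] → run F
t=18: vr[A=1536/263 E=6132/1277 F=6144/1277 H=2048/423] → run E
t=19: vr[A=1536/263 E=7409/1277 F=6144/1277 H=2048/423] → run F
t=20: vr[A=1536/263 E=7409/1277 H=2048/423] → run H
t=21: vr[A=1536/263 E=7409/1277 H=1024/141] → run E
t=22: vr[A=1536/263 E=8686/1277 H=1024/141] → run A
t=23: vr[A=2048/263 E=8686/1277 H=1024/141] → run E
t=24: vr[A=2048/263 E=9963/1277 H=1024/141] → run H
t=25: vr[A=2048/263 E=9963/1277 H=4096/423] → run A
t=26: vr[A=2560/263 E=9963/1277 H=4096/423] → run E
t=27: vr[A=2560/263 H=4096/423] → run H
t=28: vr[A=2560/263 H=5120/423] → run A
t=29: vr[A=3072/263 H=5120/423] → run A
t=30: vr[H=5120/423] → run H
t=31: vr[H=2048/141] → run H
t=32: vr[H=7168/423] → run H
t=33: (idle)
t=34: (idle)
t=35: (idle)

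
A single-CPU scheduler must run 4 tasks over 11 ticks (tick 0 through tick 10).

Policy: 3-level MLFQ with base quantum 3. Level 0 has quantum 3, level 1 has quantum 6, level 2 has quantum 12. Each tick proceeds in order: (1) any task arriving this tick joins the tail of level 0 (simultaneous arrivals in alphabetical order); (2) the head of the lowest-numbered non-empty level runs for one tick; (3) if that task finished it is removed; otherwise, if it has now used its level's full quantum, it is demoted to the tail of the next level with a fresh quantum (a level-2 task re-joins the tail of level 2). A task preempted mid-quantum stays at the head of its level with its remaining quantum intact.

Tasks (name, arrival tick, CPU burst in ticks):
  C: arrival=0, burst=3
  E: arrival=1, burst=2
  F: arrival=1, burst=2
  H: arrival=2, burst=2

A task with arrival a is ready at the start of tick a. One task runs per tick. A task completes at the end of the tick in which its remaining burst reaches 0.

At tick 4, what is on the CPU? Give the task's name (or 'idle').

running at tick 4 = E

t=0: L0/L1/L2 = C/-/- → run C
t=1: L0/L1/L2 = CEF/-/- → run C
t=2: L0/L1/L2 = CEFH/-/- → run C
t=3: L0/L1/L2 = EFH/-/- → run E
t=4: L0/L1/L2 = EFH/-/- → run E
t=5: L0/L1/L2 = FH/-/- → run F
t=6: L0/L1/L2 = FH/-/- → run F
t=7: L0/L1/L2 = H/-/- → run H
t=8: L0/L1/L2 = H/-/- → run H
t=9: (idle)
t=10: (idle)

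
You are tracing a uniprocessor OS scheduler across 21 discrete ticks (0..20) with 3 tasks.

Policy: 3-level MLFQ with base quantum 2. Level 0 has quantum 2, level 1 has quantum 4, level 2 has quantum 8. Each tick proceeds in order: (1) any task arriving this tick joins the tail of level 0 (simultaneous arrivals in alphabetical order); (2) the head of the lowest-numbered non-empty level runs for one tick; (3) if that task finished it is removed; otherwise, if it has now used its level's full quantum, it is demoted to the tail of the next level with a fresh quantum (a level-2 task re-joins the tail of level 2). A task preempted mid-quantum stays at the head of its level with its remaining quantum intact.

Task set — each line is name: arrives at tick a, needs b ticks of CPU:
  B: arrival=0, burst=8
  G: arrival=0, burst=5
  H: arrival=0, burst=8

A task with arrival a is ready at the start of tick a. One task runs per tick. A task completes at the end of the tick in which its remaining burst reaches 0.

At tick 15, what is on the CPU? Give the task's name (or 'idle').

running at tick 15 = H

t=0: L0/L1/L2 = BGH/-/- → run B
t=1: L0/L1/L2 = BGH/-/- → run B
t=2: L0/L1/L2 = GH/B/- → run G
t=3: L0/L1/L2 = GH/B/- → run G
t=4: L0/L1/L2 = H/BG/- → run H
t=5: L0/L1/L2 = H/BG/- → run H
t=6: L0/L1/L2 = -/BGH/- → run B
t=7: L0/L1/L2 = -/BGH/- → run B
t=8: L0/L1/L2 = -/BGH/- → run B
t=9: L0/L1/L2 = -/BGH/- → run B
t=10: L0/L1/L2 = -/GH/B → run G
t=11: L0/L1/L2 = -/GH/B → run G
t=12: L0/L1/L2 = -/GH/B → run G
t=13: L0/L1/L2 = -/H/B → run H
t=14: L0/L1/L2 = -/H/B → run H
t=15: L0/L1/L2 = -/H/B → run H
t=16: L0/L1/L2 = -/H/B → run H
t=17: L0/L1/L2 = -/-/BH → run B
t=18: L0/L1/L2 = -/-/BH → run B
t=19: L0/L1/L2 = -/-/H → run H
t=20: L0/L1/L2 = -/-/H → run H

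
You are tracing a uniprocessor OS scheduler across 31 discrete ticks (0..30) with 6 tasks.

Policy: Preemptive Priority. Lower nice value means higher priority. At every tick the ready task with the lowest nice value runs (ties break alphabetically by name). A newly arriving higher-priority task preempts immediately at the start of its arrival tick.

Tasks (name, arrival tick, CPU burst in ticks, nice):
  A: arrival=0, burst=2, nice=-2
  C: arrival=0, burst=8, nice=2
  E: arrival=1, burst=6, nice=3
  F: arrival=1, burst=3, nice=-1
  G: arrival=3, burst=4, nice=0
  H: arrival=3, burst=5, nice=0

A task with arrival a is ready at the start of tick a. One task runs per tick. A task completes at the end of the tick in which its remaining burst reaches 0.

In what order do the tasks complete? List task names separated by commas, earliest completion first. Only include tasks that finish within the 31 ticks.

completion order = A, F, G, H, C, E

t=0: ready={A,C} → run A
t=1: ready={A,C,E,F} → run A
t=2: ready={C,E,F} → run F
t=3: ready={C,E,F,G,H} → run F
t=4: ready={C,E,F,G,H} → run F
t=5: ready={C,E,G,H} → run G
t=6: ready={C,E,G,H} → run G
t=7: ready={C,E,G,H} → run G
t=8: ready={C,E,G,H} → run G
t=9: ready={C,E,H} → run H
t=10: ready={C,E,H} → run H
t=11: ready={C,E,H} → run H
t=12: ready={C,E,H} → run H
t=13: ready={C,E,H} → run H
t=14: ready={C,E} → run C
t=15: ready={C,E} → run C
t=16: ready={C,E} → run C
t=17: ready={C,E} → run C
t=18: ready={C,E} → run C
t=19: ready={C,E} → run C
t=20: ready={C,E} → run C
t=21: ready={C,E} → run C
t=22: ready={E} → run E
t=23: ready={E} → run E
t=24: ready={E} → run E
t=25: ready={E} → run E
t=26: ready={E} → run E
t=27: ready={E} → run E
t=28: (idle)
t=29: (idle)
t=30: (idle)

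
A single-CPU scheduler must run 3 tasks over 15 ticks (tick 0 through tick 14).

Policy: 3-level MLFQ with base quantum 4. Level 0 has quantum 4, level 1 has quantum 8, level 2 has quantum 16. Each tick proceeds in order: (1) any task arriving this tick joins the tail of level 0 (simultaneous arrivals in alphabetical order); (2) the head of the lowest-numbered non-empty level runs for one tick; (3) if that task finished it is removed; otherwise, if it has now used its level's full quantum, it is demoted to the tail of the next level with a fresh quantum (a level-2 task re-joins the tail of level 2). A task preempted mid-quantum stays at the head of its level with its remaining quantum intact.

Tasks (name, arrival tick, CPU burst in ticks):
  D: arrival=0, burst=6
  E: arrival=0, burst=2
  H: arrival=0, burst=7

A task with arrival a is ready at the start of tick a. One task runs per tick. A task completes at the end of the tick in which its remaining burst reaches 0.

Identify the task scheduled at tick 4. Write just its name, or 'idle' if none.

t=0: L0/L1/L2 = DEH/-/- → run D
t=1: L0/L1/L2 = DEH/-/- → run D
t=2: L0/L1/L2 = DEH/-/- → run D
t=3: L0/L1/L2 = DEH/-/- → run D
t=4: L0/L1/L2 = EH/D/- → run E
t=5: L0/L1/L2 = EH/D/- → run E
t=6: L0/L1/L2 = H/D/- → run H
t=7: L0/L1/L2 = H/D/- → run H
t=8: L0/L1/L2 = H/D/- → run H
t=9: L0/L1/L2 = H/D/- → run H
t=10: L0/L1/L2 = -/DH/- → run D
t=11: L0/L1/L2 = -/DH/- → run D
t=12: L0/L1/L2 = -/H/- → run H
t=13: L0/L1/L2 = -/H/- → run H
t=14: L0/L1/L2 = -/H/- → run H

running at tick 4 = E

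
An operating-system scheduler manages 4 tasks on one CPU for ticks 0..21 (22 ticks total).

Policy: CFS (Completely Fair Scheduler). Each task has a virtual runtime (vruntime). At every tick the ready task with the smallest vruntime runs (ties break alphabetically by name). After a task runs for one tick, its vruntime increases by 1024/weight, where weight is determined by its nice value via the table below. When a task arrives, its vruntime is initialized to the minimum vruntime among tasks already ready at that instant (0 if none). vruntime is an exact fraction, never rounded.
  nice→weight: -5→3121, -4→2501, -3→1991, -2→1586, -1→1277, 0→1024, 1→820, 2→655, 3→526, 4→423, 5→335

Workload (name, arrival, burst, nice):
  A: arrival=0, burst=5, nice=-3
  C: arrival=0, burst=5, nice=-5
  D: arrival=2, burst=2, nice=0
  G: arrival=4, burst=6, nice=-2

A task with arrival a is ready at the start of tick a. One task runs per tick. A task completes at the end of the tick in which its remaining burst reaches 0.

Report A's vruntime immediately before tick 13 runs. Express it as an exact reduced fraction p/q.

t=0: vr[A=0 C=0] → run A
t=1: vr[A=1024/1991 C=0] → run C
t=2: vr[A=1024/1991 C=1024/3121 D=1024/3121] → run C
t=3: vr[A=1024/1991 C=2048/3121 D=1024/3121] → run D
t=4: vr[A=1024/1991 C=2048/3121 D=4145/3121 G=1024/1991] → run A
t=5: vr[A=2048/1991 C=2048/3121 D=4145/3121 G=1024/1991] → run G
t=6: vr[A=2048/1991 C=2048/3121 D=4145/3121 G=1831424/1578863] → run C
t=7: vr[A=2048/1991 C=3072/3121 D=4145/3121 G=1831424/1578863] → run C
t=8: vr[A=2048/1991 C=4096/3121 D=4145/3121 G=1831424/1578863] → run A
t=9: vr[A=3072/1991 C=4096/3121 D=4145/3121 G=1831424/1578863] → run G
t=10: vr[A=3072/1991 C=4096/3121 D=4145/3121 G=2850816/1578863] → run C
t=11: vr[A=3072/1991 D=4145/3121 G=2850816/1578863] → run D
t=12: vr[A=3072/1991 G=2850816/1578863] → run A
t=13: vr[A=4096/1991 G=2850816/1578863] → run G
t=14: vr[A=4096/1991 G=3870208/1578863] → run A
t=15: vr[G=3870208/1578863] → run G
t=16: vr[G=4889600/1578863] → run G
t=17: vr[G=5908992/1578863] → run G
t=18: (idle)
t=19: (idle)
t=20: (idle)
t=21: (idle)

vruntime(A, start of tick 13) = 4096/1991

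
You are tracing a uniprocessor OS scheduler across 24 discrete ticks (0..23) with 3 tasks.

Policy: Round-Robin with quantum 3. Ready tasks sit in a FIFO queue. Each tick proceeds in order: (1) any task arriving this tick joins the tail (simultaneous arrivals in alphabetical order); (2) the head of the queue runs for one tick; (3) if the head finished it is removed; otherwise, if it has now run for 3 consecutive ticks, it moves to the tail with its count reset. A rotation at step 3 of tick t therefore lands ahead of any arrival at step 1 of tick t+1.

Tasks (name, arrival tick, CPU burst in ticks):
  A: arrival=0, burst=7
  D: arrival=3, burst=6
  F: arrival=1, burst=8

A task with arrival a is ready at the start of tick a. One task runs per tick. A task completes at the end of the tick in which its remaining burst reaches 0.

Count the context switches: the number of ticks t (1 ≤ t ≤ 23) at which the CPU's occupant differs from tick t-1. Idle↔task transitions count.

context switches = 8

t=0: queue=[A] q_used=0 → run A
t=1: queue=[A,F] q_used=1 → run A
t=2: queue=[A,F] q_used=2 → run A
t=3: queue=[F,A,D] q_used=0 → run F
t=4: queue=[F,A,D] q_used=1 → run F
t=5: queue=[F,A,D] q_used=2 → run F
t=6: queue=[A,D,F] q_used=0 → run A
t=7: queue=[A,D,F] q_used=1 → run A
t=8: queue=[A,D,F] q_used=2 → run A
t=9: queue=[D,F,A] q_used=0 → run D
t=10: queue=[D,F,A] q_used=1 → run D
t=11: queue=[D,F,A] q_used=2 → run D
t=12: queue=[F,A,D] q_used=0 → run F
t=13: queue=[F,A,D] q_used=1 → run F
t=14: queue=[F,A,D] q_used=2 → run F
t=15: queue=[A,D,F] q_used=0 → run A
t=16: queue=[D,F] q_used=0 → run D
t=17: queue=[D,F] q_used=1 → run D
t=18: queue=[D,F] q_used=2 → run D
t=19: queue=[F] q_used=0 → run F
t=20: queue=[F] q_used=1 → run F
t=21: (idle)
t=22: (idle)
t=23: (idle)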